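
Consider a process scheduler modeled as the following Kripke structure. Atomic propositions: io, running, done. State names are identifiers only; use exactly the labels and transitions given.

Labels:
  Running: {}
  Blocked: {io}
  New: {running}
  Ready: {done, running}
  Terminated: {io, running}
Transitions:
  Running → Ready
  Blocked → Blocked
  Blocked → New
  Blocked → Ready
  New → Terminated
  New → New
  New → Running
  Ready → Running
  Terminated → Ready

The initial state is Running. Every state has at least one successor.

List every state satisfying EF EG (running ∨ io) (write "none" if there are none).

States satisfying EG (running ∨ io): {Blocked, New}.
States satisfying EF EG (running ∨ io): {Blocked, New}.

{Blocked, New}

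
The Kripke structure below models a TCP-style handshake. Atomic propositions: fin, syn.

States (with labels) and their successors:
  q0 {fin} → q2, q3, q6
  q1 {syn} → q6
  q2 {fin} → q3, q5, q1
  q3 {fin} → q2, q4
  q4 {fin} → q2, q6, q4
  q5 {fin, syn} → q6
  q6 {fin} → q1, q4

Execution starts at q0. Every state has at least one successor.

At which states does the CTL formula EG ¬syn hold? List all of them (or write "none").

{q0, q2, q3, q4, q6}

States satisfying ¬syn: {q0, q2, q3, q4, q6}.
States satisfying EG ¬syn: {q0, q2, q3, q4, q6}.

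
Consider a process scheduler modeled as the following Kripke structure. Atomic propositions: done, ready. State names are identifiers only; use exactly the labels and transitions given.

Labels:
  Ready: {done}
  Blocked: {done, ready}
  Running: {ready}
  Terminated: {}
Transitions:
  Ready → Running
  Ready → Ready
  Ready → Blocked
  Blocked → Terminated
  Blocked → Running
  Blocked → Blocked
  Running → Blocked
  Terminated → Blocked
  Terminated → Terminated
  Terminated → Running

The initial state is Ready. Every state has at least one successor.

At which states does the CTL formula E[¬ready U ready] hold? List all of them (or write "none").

States satisfying ¬ready: {Ready, Terminated}.
States satisfying ready: {Blocked, Running}.
States satisfying E[¬ready U ready]: {Ready, Blocked, Running, Terminated}.

{Ready, Blocked, Running, Terminated}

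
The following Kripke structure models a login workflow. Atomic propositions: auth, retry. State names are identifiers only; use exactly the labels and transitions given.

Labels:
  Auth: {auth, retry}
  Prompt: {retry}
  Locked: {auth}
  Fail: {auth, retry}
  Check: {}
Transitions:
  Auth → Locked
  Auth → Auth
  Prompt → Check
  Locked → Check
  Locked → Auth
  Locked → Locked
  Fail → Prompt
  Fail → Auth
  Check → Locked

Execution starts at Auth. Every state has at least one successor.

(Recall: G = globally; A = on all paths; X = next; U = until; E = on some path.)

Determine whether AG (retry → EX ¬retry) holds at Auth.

States satisfying retry → EX ¬retry: {Auth, Prompt, Locked, Check}.
States satisfying AG (retry → EX ¬retry): {Auth, Prompt, Locked, Check}.
Every state reachable from Auth satisfies retry → EX ¬retry.
Auth ∈ Sat(AG (retry → EX ¬retry)).

Satisfied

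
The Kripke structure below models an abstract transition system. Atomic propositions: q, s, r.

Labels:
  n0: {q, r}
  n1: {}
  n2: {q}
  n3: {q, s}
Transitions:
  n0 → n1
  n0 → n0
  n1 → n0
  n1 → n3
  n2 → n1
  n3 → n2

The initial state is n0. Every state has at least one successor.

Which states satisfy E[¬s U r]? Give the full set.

{n0, n1, n2}

States satisfying ¬s: {n0, n1, n2}.
States satisfying r: {n0}.
States satisfying E[¬s U r]: {n0, n1, n2}.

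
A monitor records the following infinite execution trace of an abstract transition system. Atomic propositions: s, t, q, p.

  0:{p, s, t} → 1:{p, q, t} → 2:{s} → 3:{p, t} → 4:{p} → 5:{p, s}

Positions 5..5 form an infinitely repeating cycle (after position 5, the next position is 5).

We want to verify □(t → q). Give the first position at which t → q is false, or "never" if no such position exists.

0

At position 0 the labels are {p, s, t}, so t → q is false there. This is the first violation.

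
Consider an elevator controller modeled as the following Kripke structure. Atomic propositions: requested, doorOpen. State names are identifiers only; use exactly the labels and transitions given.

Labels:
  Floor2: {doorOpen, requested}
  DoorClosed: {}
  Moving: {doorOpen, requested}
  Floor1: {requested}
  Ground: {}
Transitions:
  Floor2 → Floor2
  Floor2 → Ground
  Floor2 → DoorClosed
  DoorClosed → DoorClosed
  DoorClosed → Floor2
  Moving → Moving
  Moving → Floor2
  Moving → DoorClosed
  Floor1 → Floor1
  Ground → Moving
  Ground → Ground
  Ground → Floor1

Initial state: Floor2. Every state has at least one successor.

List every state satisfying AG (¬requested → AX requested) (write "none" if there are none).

{Floor1}

States satisfying ¬requested → AX requested: {Floor2, Moving, Floor1}.
States satisfying AG (¬requested → AX requested): {Floor1}.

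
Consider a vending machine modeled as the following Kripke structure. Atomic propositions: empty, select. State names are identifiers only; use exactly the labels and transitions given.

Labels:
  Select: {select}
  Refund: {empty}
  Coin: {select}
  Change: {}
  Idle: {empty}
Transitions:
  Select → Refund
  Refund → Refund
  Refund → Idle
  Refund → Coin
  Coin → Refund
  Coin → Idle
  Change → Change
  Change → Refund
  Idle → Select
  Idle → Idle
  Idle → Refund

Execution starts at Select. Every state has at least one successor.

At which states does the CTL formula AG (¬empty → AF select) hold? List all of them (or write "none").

{Select, Refund, Coin, Idle}

States satisfying ¬empty → AF select: {Select, Refund, Coin, Idle}.
States satisfying AG (¬empty → AF select): {Select, Refund, Coin, Idle}.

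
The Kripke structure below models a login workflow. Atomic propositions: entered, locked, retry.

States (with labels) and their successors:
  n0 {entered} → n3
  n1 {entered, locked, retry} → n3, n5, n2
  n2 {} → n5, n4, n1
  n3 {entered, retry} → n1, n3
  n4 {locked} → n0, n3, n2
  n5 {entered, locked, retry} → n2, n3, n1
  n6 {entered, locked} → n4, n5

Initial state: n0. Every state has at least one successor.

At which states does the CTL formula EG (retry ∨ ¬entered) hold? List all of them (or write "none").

{n1, n2, n3, n4, n5}

States satisfying retry ∨ ¬entered: {n1, n2, n3, n4, n5}.
States satisfying EG (retry ∨ ¬entered): {n1, n2, n3, n4, n5}.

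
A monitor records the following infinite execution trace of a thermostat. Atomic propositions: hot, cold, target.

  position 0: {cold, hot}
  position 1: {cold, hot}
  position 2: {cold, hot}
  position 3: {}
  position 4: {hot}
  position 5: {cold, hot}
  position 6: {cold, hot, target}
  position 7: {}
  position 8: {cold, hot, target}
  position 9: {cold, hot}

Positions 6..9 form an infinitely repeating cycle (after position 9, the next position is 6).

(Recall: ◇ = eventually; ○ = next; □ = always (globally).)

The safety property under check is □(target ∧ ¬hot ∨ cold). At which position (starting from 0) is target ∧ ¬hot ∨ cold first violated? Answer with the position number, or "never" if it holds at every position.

3

Check target ∧ ¬hot ∨ cold at each position in order: 0 ✓, 1 ✓, 2 ✓.
At position 3 the labels are {}, so target ∧ ¬hot ∨ cold is false there. This is the first violation.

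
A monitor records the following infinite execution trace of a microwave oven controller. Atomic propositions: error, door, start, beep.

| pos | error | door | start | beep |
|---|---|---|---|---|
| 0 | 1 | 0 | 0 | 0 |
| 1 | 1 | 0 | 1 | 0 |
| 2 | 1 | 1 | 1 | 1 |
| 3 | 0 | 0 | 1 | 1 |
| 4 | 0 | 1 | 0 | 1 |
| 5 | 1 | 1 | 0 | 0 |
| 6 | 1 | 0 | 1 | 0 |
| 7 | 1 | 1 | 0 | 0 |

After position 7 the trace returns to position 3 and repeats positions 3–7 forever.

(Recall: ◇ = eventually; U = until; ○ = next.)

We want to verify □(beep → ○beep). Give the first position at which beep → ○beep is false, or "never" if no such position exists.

Check beep → ○beep at each position in order: 0 ✓, 1 ✓, 2 ✓, 3 ✓.
At position 4 the labels are {beep, door} and the next position 5 has {door, error}, so beep → ○beep is false there. This is the first violation.

4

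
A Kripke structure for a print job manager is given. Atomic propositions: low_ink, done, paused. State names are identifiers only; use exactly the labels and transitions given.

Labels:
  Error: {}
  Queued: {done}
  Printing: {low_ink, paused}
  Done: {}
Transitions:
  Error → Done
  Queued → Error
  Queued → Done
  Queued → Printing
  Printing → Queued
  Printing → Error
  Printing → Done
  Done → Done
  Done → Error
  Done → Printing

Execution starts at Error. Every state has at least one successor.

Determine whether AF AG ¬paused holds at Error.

Does not hold

States satisfying AG ¬paused: ∅.
States satisfying AF AG ¬paused: ∅.
There is a path from Error along which AG ¬paused never holds.
Error ∉ Sat(AF AG ¬paused).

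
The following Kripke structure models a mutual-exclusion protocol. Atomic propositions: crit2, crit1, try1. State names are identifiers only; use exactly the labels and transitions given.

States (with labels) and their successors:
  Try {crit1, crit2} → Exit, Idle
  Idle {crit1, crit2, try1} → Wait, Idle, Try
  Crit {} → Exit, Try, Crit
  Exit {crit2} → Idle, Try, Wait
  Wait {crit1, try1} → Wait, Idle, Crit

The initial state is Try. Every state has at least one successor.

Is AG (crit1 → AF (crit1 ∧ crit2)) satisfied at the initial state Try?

States satisfying crit1 → AF (crit1 ∧ crit2): {Try, Idle, Crit, Exit}.
States satisfying AG (crit1 → AF (crit1 ∧ crit2)): ∅.
Wait is reachable from Try and violates crit1 → AF (crit1 ∧ crit2), so AG fails at Try.
Try ∉ Sat(AG (crit1 → AF (crit1 ∧ crit2))).

Violated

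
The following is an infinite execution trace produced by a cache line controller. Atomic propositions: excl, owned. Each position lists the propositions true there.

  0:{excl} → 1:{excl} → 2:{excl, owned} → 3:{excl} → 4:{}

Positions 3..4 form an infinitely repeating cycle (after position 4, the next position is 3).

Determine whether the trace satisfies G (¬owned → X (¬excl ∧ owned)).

No

¬owned → X (¬excl ∧ owned) must hold at every position from 0 onward. It fails at position 0, so G (¬owned → X (¬excl ∧ owned)) is false.
Positions where ¬owned holds: 0, 1, 3, 4.
Check X (¬excl ∧ owned) at each: 0→fails, 1→fails, 3→fails, 4→fails.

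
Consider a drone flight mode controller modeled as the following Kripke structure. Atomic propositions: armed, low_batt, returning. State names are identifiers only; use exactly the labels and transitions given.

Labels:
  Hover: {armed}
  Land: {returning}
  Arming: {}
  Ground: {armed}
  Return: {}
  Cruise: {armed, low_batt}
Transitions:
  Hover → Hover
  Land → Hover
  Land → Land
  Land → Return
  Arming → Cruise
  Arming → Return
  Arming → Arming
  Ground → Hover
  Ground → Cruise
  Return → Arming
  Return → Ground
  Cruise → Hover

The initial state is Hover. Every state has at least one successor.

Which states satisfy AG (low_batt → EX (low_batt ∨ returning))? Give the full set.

{Hover}

States satisfying low_batt → EX (low_batt ∨ returning): {Hover, Land, Arming, Ground, Return}.
States satisfying AG (low_batt → EX (low_batt ∨ returning)): {Hover}.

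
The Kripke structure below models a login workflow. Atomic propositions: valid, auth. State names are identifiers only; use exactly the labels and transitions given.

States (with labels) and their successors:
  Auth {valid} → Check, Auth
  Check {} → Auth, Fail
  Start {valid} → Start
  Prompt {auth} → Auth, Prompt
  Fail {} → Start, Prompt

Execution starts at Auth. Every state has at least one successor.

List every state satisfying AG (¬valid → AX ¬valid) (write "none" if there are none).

States satisfying ¬valid → AX ¬valid: {Auth, Start}.
States satisfying AG (¬valid → AX ¬valid): {Start}.

{Start}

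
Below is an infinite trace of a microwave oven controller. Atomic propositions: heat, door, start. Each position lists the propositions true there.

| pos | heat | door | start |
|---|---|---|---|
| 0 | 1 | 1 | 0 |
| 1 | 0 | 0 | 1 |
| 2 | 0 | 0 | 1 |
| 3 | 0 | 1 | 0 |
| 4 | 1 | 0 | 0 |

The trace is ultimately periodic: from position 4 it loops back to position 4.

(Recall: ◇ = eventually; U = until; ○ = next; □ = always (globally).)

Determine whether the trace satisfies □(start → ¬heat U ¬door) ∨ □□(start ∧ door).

start → ¬heat U ¬door holds at every position 0..4, and those are all positions ever visited, so □(start → ¬heat U ¬door) holds.
Positions where start holds: 1, 2.
Check ¬heat U ¬door at each: 1→ok, 2→ok.
□(start ∧ door) must hold at every position from 0 onward. It fails at position 0, so □□(start ∧ door) is false.
At position 0: □(start → ¬heat U ¬door) is true; □□(start ∧ door) is false; so □(start → ¬heat U ¬door) ∨ □□(start ∧ door) is true.

Yes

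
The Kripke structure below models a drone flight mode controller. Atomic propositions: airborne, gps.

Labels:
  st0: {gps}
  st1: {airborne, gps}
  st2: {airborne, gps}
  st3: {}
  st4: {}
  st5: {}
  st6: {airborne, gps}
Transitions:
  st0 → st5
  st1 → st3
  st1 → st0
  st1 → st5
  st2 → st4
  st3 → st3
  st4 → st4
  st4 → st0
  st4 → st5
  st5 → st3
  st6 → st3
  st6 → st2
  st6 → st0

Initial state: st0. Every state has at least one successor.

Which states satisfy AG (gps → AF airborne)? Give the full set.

{st3, st5}

States satisfying gps → AF airborne: {st1, st2, st3, st4, st5, st6}.
States satisfying AG (gps → AF airborne): {st3, st5}.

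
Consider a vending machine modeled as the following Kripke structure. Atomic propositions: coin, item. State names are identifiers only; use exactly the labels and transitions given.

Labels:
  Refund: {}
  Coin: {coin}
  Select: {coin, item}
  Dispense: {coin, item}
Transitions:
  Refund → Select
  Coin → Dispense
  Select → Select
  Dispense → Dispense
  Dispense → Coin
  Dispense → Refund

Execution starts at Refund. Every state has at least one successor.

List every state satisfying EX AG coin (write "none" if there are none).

States satisfying AG coin: {Select}.
States satisfying EX AG coin: {Refund, Select}.

{Refund, Select}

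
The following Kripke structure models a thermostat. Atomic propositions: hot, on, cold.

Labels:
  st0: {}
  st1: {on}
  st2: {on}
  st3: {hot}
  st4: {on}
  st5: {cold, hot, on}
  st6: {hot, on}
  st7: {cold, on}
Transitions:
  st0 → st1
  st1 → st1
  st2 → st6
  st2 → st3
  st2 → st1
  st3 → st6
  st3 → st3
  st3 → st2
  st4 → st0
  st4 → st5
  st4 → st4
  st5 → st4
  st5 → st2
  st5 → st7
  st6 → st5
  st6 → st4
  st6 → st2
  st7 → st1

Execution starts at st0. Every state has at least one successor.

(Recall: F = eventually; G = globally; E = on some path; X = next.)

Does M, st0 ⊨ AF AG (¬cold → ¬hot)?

States satisfying AG (¬cold → ¬hot): {st0, st1, st7}.
States satisfying AF AG (¬cold → ¬hot): {st0, st1, st7}.
st0 ∈ Sat(AF AG (¬cold → ¬hot)).

Satisfied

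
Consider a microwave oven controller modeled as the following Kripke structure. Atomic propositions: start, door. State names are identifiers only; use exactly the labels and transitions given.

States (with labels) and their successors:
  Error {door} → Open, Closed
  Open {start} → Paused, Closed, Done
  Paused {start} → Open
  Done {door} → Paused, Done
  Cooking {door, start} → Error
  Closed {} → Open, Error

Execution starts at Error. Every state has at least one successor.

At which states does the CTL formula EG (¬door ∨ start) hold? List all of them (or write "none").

States satisfying ¬door ∨ start: {Open, Paused, Cooking, Closed}.
States satisfying EG (¬door ∨ start): {Open, Paused, Closed}.

{Open, Paused, Closed}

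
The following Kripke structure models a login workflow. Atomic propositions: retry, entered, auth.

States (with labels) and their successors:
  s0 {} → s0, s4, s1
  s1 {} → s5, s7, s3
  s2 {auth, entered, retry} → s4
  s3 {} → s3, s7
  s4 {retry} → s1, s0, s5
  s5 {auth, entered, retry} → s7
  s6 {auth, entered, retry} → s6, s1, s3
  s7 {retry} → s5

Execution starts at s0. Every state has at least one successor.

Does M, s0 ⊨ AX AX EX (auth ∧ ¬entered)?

Does not hold

States satisfying AX EX (auth ∧ ¬entered): ∅.
States satisfying AX AX EX (auth ∧ ¬entered): ∅.
s0 ∉ Sat(AX AX EX (auth ∧ ¬entered)).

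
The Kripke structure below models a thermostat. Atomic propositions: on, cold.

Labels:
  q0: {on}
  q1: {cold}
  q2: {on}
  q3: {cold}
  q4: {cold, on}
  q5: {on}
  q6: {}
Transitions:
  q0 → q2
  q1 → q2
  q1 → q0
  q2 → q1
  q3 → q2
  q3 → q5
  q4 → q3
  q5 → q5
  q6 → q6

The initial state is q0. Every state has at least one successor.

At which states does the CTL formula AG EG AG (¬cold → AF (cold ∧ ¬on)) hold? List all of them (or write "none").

{q0, q1, q2}

States satisfying EG AG (¬cold → AF (cold ∧ ¬on)): {q0, q1, q2}.
States satisfying AG EG AG (¬cold → AF (cold ∧ ¬on)): {q0, q1, q2}.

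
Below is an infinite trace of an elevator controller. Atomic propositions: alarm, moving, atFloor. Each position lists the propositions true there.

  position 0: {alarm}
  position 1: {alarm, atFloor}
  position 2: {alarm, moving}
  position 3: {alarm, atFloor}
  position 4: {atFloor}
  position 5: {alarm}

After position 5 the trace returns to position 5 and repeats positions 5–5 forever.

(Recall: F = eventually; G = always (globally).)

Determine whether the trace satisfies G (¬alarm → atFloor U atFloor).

¬alarm → atFloor U atFloor holds at every position 0..5, and those are all positions ever visited, so G (¬alarm → atFloor U atFloor) holds.
Positions where ¬alarm holds: 4.
Check atFloor U atFloor at each: 4→ok.

Holds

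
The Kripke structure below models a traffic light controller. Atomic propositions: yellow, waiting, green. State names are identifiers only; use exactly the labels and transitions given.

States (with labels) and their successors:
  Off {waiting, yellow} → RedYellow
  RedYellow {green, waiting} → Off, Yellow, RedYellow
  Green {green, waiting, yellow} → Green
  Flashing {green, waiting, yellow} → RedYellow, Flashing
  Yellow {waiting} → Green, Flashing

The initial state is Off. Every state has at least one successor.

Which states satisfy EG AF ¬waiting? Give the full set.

none

States satisfying AF ¬waiting: ∅.
States satisfying EG AF ¬waiting: ∅.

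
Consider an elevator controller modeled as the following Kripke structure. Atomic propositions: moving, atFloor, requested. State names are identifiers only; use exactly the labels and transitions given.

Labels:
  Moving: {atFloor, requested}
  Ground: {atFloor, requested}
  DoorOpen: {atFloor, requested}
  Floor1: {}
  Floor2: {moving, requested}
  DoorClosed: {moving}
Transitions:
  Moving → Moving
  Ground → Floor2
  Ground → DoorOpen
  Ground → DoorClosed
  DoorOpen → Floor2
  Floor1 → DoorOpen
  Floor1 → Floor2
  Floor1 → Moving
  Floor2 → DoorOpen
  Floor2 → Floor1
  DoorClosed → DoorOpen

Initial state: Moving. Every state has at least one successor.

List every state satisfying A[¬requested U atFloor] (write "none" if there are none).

States satisfying ¬requested: {Floor1, DoorClosed}.
States satisfying atFloor: {Moving, Ground, DoorOpen}.
States satisfying A[¬requested U atFloor]: {Moving, Ground, DoorOpen, DoorClosed}.

{Moving, Ground, DoorOpen, DoorClosed}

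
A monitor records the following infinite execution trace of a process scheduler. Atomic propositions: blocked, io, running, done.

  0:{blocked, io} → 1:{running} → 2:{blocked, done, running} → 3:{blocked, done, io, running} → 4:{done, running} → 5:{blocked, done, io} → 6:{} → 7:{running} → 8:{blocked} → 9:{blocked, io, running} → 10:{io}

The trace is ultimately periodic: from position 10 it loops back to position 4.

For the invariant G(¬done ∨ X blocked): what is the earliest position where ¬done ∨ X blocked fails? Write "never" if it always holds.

Check ¬done ∨ X blocked at each position in order: 0 ✓, 1 ✓, 2 ✓.
At position 3 the labels are {blocked, done, io, running} and the next position 4 has {done, running}, so ¬done ∨ X blocked is false there. This is the first violation.

3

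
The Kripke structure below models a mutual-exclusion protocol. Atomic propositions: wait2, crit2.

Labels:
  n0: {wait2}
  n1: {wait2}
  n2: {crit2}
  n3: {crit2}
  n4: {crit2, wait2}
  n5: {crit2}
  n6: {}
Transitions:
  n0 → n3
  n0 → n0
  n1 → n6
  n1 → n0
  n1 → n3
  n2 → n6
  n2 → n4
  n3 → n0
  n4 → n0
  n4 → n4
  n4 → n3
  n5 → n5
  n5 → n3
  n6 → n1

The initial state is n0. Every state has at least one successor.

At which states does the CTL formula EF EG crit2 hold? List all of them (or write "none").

{n2, n4, n5}

States satisfying EG crit2: {n2, n4, n5}.
States satisfying EF EG crit2: {n2, n4, n5}.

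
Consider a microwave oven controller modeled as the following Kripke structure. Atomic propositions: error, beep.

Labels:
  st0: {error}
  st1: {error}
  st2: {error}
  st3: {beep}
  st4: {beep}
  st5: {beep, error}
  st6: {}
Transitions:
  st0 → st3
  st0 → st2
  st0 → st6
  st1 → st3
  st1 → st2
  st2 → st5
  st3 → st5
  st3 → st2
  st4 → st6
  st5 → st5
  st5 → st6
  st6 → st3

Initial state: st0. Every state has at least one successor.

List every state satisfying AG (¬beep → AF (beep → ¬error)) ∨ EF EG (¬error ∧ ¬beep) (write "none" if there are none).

States satisfying ¬beep → AF (beep → ¬error): {st0, st1, st2, st3, st4, st5, st6}.
States satisfying AG (¬beep → AF (beep → ¬error)): {st0, st1, st2, st3, st4, st5, st6}.
States satisfying EG (¬error ∧ ¬beep): ∅.
States satisfying EF EG (¬error ∧ ¬beep): ∅.
States satisfying AG (¬beep → AF (beep → ¬error)) ∨ EF EG (¬error ∧ ¬beep): {st0, st1, st2, st3, st4, st5, st6}.

{st0, st1, st2, st3, st4, st5, st6}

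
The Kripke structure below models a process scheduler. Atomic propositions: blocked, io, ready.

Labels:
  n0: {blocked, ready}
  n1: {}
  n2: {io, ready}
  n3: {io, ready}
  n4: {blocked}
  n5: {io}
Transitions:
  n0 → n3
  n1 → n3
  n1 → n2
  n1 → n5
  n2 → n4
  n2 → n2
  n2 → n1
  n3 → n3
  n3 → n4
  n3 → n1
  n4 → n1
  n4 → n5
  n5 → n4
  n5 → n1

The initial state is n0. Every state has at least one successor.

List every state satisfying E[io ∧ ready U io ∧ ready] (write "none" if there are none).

{n2, n3}

States satisfying io ∧ ready: {n2, n3}.
States satisfying E[io ∧ ready U io ∧ ready]: {n2, n3}.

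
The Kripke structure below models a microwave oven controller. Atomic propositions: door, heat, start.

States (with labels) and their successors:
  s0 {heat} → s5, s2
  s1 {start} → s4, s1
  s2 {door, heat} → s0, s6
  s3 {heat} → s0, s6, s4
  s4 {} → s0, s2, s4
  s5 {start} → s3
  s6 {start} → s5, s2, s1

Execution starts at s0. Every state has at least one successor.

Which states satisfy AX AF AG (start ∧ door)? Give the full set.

States satisfying AF AG (start ∧ door): ∅.
States satisfying AX AF AG (start ∧ door): ∅.

none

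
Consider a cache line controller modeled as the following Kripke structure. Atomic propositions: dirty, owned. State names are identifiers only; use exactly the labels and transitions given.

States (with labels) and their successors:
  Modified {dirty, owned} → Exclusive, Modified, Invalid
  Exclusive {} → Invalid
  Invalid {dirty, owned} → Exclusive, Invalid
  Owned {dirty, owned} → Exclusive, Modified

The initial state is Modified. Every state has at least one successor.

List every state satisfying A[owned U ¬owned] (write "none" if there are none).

{Exclusive}

States satisfying owned: {Modified, Invalid, Owned}.
States satisfying ¬owned: {Exclusive}.
States satisfying A[owned U ¬owned]: {Exclusive}.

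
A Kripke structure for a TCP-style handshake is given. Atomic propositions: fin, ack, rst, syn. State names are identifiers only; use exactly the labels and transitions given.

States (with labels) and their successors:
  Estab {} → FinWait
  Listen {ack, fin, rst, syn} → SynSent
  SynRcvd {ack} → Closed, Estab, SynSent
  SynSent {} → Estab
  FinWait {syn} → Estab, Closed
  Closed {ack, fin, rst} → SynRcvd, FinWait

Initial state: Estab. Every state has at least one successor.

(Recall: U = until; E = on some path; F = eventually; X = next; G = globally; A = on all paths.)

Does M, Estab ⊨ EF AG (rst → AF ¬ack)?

No

States satisfying AG (rst → AF ¬ack): ∅.
States satisfying EF AG (rst → AF ¬ack): ∅.
No suitable path/successor from Estab witnesses the formula.
Estab ∉ Sat(EF AG (rst → AF ¬ack)).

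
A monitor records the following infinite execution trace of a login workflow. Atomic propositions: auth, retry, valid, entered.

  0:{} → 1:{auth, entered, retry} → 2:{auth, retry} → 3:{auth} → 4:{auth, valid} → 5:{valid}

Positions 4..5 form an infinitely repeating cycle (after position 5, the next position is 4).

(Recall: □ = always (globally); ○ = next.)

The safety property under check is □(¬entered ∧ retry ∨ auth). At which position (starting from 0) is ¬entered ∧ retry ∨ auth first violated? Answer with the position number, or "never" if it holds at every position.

0

At position 0 the labels are {}, so ¬entered ∧ retry ∨ auth is false there. This is the first violation.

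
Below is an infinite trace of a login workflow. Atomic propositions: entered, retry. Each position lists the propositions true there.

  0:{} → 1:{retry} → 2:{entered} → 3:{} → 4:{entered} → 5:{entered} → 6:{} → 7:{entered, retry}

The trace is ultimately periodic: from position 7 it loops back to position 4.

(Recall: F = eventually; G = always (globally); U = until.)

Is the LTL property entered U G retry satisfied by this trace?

Walking from position 0: at position 0, G retry has not yet held and entered fails, so entered U G retry is false.

No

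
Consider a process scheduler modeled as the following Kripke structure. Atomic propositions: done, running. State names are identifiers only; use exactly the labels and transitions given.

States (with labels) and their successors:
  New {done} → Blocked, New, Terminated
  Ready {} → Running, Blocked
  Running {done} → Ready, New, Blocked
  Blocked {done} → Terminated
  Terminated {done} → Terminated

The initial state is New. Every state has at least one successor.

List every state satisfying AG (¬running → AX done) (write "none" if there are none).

States satisfying ¬running → AX done: {New, Ready, Blocked, Terminated}.
States satisfying AG (¬running → AX done): {New, Blocked, Terminated}.

{New, Blocked, Terminated}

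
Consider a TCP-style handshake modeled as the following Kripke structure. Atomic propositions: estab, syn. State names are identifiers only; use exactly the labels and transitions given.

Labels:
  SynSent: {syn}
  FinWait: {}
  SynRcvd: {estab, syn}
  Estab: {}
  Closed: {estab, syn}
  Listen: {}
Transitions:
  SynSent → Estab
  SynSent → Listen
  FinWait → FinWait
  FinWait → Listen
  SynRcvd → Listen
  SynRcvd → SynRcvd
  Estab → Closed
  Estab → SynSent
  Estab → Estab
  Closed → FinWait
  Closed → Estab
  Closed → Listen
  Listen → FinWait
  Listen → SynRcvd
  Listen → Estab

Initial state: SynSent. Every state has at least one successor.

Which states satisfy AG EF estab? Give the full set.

{SynSent, FinWait, SynRcvd, Estab, Closed, Listen}

States satisfying EF estab: {SynSent, FinWait, SynRcvd, Estab, Closed, Listen}.
States satisfying AG EF estab: {SynSent, FinWait, SynRcvd, Estab, Closed, Listen}.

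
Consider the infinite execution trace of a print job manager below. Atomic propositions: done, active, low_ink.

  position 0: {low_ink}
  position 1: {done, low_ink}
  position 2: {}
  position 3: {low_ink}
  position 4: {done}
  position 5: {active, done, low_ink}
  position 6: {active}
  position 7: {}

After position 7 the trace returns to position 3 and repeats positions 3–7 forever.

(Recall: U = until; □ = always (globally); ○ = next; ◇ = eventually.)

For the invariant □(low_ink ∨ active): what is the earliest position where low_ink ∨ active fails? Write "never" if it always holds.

2

Check low_ink ∨ active at each position in order: 0 ✓, 1 ✓.
At position 2 the labels are {}, so low_ink ∨ active is false there. This is the first violation.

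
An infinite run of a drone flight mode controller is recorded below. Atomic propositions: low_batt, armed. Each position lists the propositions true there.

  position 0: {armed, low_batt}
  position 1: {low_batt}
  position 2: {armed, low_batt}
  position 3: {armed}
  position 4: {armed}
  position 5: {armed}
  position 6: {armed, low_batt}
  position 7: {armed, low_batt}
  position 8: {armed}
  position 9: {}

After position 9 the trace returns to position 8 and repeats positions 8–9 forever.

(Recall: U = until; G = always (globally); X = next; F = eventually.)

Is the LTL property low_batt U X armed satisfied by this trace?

Walking from position 0: X armed first holds at position 1, and low_batt holds at every earlier position along the way, so low_batt U X armed holds.

Holds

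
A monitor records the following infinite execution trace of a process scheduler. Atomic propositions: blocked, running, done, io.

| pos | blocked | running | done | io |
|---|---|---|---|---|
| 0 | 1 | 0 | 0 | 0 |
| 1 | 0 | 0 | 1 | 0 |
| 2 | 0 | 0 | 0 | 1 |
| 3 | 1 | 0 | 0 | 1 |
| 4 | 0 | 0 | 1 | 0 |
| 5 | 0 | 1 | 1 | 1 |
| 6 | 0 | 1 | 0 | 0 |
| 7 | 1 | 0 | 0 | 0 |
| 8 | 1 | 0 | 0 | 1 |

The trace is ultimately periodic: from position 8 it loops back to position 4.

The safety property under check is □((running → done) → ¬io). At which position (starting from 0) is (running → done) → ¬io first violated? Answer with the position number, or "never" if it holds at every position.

2

Check (running → done) → ¬io at each position in order: 0 ✓, 1 ✓.
At position 2 the labels are {io}, so (running → done) → ¬io is false there. This is the first violation.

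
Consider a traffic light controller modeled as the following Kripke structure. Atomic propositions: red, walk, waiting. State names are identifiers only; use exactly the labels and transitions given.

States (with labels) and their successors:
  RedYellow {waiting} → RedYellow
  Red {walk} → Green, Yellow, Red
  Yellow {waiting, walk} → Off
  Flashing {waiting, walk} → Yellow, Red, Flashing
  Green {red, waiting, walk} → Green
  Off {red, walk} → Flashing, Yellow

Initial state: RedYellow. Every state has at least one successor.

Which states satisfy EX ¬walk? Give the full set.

States satisfying ¬walk: {RedYellow}.
States satisfying EX ¬walk: {RedYellow}.

{RedYellow}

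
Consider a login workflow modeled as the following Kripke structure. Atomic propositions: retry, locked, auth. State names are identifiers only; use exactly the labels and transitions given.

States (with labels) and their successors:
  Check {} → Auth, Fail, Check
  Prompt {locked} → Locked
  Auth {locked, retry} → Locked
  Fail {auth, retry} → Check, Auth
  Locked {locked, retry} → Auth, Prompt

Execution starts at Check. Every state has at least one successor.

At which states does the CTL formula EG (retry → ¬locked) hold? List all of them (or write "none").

States satisfying retry → ¬locked: {Check, Prompt, Fail}.
States satisfying EG (retry → ¬locked): {Check, Fail}.

{Check, Fail}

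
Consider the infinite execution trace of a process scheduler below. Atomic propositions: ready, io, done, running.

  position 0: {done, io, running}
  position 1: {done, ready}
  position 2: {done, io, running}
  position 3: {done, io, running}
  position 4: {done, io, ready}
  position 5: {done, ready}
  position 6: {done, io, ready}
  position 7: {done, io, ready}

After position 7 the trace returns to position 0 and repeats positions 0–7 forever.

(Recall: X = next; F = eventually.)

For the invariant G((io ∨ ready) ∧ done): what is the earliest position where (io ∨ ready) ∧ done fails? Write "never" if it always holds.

never

(io ∨ ready) ∧ done holds at every position 0..7, and those are all the positions the trace ever visits, so the invariant G((io ∨ ready) ∧ done) is never violated.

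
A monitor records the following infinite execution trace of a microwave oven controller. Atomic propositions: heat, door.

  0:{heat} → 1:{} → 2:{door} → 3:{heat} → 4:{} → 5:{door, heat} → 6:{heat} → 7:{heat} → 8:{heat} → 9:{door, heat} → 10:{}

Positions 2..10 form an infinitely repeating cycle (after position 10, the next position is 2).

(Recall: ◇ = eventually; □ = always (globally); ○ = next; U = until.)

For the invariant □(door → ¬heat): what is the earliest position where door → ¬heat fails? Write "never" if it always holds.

5

Check door → ¬heat at each position in order: 0 ✓, 1 ✓, 2 ✓, 3 ✓, 4 ✓.
At position 5 the labels are {door, heat}, so door → ¬heat is false there. This is the first violation.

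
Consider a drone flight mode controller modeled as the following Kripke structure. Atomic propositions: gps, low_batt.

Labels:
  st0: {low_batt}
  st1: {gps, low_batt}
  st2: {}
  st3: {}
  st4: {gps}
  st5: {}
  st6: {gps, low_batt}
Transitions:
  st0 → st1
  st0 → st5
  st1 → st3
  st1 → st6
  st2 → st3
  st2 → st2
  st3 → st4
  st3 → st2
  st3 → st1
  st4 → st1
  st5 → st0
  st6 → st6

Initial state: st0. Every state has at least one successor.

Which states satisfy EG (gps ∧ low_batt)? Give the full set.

{st1, st6}

States satisfying gps ∧ low_batt: {st1, st6}.
States satisfying EG (gps ∧ low_batt): {st1, st6}.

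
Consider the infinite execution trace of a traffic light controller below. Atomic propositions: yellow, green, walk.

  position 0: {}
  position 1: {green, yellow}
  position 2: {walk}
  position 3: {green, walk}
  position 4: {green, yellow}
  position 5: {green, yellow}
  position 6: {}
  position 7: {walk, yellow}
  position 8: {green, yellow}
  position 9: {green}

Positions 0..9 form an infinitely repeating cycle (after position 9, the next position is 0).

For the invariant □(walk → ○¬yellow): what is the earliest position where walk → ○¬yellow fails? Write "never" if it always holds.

3

Check walk → ○¬yellow at each position in order: 0 ✓, 1 ✓, 2 ✓.
At position 3 the labels are {green, walk} and the next position 4 has {green, yellow}, so walk → ○¬yellow is false there. This is the first violation.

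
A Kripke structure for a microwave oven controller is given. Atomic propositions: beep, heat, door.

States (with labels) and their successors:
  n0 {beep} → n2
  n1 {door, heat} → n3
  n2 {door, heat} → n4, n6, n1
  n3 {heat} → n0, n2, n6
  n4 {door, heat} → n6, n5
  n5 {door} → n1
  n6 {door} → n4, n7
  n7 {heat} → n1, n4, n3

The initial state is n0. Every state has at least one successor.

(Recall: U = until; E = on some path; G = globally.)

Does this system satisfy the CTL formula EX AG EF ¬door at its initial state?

Satisfied

States satisfying AG EF ¬door: {n0, n1, n2, n3, n4, n5, n6, n7}.
States satisfying EX AG EF ¬door: {n0, n1, n2, n3, n4, n5, n6, n7}.
n0 ∈ Sat(EX AG EF ¬door).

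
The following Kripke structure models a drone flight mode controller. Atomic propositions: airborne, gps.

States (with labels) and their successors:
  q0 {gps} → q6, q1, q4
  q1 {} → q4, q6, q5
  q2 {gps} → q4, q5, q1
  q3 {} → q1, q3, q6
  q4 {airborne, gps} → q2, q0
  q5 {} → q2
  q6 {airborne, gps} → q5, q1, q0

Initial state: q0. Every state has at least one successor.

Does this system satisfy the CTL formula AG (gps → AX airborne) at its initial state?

States satisfying gps → AX airborne: {q1, q3, q5}.
States satisfying AG (gps → AX airborne): ∅.
q0 is reachable from q0 and violates gps → AX airborne, so AG fails at q0.
q0 ∉ Sat(AG (gps → AX airborne)).

Does not hold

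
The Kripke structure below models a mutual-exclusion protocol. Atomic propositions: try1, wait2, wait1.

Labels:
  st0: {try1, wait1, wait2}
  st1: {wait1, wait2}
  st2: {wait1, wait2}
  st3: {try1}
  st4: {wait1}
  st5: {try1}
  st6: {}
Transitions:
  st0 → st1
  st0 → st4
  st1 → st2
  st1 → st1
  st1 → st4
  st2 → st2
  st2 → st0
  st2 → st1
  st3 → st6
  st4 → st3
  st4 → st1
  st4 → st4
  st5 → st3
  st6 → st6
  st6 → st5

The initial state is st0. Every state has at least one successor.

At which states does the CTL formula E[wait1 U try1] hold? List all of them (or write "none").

States satisfying wait1: {st0, st1, st2, st4}.
States satisfying try1: {st0, st3, st5}.
States satisfying E[wait1 U try1]: {st0, st1, st2, st3, st4, st5}.

{st0, st1, st2, st3, st4, st5}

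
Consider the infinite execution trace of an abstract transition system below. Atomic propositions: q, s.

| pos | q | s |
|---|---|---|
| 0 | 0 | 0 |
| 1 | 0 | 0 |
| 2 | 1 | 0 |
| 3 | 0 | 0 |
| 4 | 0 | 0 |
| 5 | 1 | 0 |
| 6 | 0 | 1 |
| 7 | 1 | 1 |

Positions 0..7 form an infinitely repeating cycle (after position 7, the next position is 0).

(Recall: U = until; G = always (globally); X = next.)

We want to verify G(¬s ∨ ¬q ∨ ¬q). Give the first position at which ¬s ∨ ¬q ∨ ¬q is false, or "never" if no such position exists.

7

Check ¬s ∨ ¬q ∨ ¬q at each position in order: 0 ✓, 1 ✓, 2 ✓, 3 ✓, 4 ✓, 5 ✓, 6 ✓.
At position 7 the labels are {q, s}, so ¬s ∨ ¬q ∨ ¬q is false there. This is the first violation.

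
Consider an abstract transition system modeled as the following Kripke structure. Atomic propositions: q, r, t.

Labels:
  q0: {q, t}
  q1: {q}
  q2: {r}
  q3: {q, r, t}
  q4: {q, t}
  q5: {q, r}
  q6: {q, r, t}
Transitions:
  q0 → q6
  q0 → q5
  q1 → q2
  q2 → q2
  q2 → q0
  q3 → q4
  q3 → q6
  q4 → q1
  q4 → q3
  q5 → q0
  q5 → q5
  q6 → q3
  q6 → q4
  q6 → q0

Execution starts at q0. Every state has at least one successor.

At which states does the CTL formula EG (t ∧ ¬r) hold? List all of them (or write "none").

States satisfying t ∧ ¬r: {q0, q4}.
States satisfying EG (t ∧ ¬r): ∅.

none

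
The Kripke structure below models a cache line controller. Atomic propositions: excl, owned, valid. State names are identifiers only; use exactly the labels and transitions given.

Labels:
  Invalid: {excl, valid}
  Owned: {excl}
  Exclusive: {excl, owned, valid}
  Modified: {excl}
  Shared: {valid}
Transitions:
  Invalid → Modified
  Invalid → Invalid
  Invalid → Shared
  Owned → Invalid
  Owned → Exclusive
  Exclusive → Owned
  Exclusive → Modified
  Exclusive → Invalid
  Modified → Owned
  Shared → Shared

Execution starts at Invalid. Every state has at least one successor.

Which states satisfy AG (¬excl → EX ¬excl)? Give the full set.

{Invalid, Owned, Exclusive, Modified, Shared}

States satisfying ¬excl → EX ¬excl: {Invalid, Owned, Exclusive, Modified, Shared}.
States satisfying AG (¬excl → EX ¬excl): {Invalid, Owned, Exclusive, Modified, Shared}.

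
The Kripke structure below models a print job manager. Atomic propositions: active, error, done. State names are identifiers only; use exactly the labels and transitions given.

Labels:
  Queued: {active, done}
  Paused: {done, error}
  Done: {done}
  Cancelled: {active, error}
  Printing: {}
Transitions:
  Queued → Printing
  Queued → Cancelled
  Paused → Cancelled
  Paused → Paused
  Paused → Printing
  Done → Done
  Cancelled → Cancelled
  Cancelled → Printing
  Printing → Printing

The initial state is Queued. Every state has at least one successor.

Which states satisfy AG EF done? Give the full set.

{Done}

States satisfying EF done: {Queued, Paused, Done}.
States satisfying AG EF done: {Done}.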